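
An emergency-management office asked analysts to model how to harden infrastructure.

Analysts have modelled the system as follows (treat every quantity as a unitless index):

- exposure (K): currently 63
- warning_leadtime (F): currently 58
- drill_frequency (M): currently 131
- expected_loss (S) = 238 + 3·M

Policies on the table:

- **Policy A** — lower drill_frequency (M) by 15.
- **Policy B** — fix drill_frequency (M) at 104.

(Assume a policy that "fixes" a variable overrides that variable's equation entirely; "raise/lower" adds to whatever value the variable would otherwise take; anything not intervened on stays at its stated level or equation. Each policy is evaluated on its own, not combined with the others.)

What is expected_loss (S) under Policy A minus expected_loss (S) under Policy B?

36

Policy A (M − 15):
  M = 131 − 15 = 116
  S = 238 + 3·116 = 586
Policy B (M := 104):
  M = 104
  S = 238 + 3·104 = 550
S: 586 − 550 = 36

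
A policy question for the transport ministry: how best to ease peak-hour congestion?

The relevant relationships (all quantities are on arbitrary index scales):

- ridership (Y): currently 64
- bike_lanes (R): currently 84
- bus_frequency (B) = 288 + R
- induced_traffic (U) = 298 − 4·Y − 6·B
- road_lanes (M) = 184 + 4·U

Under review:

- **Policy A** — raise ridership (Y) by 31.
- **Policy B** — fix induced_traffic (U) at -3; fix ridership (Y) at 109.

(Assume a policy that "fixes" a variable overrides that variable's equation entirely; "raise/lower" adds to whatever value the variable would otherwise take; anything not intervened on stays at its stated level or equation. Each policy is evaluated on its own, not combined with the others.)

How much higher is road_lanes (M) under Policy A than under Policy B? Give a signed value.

-9244

Policy A (Y + 31):
  Y = 64 + 31 = 95
  R = 84
  B = 288 + 84 = 372
  U = 298 − 4·95 − 6·372 = -2314
  M = 184 + 4·(-2314) = -9072
Policy B (U := -3, Y := 109):
  Y = 109
  R = 84
  B = 288 + 84 = 372
  U = -3
  M = 184 + 4·(-3) = 172
M: -9072 − 172 = -9244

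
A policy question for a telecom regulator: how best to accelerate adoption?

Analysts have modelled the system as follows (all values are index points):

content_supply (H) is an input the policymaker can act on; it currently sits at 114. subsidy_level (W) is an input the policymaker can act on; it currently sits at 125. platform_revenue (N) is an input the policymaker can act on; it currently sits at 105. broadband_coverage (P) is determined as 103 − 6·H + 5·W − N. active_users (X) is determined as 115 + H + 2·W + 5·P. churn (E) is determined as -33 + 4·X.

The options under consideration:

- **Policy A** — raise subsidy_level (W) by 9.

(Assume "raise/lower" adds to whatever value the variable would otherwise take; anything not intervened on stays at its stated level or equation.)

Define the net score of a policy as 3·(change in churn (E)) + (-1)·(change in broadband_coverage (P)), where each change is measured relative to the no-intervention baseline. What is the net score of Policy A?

2871

Baseline:
  H = 114
  W = 125
  N = 105
  P = 103 − 6·114 + 5·125 − 105 = -61
  X = 115 + 114 + 2·125 + 5·(-61) = 174
  E = -33 + 4·174 = 663
Policy A (W + 9):
  H = 114
  W = 125 + 9 = 134
  N = 105
  P = 103 − 6·114 + 5·134 − 105 = -16
  X = 115 + 114 + 2·134 + 5·(-16) = 417
  E = -33 + 4·417 = 1635
ΔE = 1635 − 663 = 972; ΔP = -16 − (-61) = 45
Score = 3·972 + (-1)·45 = 2871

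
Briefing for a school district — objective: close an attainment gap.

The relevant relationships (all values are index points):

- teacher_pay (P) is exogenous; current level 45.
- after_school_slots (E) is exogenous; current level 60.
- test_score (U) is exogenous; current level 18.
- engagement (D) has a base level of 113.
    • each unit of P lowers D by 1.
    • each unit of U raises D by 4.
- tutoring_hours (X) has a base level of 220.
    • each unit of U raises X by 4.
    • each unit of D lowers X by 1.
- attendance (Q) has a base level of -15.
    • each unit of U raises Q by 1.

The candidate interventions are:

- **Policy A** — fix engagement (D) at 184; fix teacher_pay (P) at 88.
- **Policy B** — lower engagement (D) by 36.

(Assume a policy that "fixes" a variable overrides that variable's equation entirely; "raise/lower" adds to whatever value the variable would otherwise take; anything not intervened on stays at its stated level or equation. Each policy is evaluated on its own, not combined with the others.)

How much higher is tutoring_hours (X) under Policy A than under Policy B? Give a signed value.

-80

Policy A (D := 184, P := 88):
  P = 88
  U = 18
  D = 184
  X = 220 + 4·18 − 184 = 108
Policy B (D − 36):
  P = 45
  U = 18
  D = 113 − 45 + 4·18 (−36 from intervention) = 104
  X = 220 + 4·18 − 104 = 188
X: 108 − 188 = -80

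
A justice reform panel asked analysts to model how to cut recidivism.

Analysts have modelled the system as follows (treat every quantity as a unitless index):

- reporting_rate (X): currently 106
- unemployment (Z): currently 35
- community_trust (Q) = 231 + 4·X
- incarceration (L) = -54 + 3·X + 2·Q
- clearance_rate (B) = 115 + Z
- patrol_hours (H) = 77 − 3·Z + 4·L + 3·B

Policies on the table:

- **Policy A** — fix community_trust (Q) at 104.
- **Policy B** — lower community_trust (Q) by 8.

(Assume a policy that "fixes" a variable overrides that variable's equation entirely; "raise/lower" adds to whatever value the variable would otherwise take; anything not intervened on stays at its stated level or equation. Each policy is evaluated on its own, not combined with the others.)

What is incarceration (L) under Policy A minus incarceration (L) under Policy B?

Policy A (Q := 104):
  X = 106
  Q = 104
  L = -54 + 3·106 + 2·104 = 472
Policy B (Q − 8):
  X = 106
  Q = 231 + 4·106 (−8 from intervention) = 647
  L = -54 + 3·106 + 2·647 = 1558
L: 472 − 1558 = -1086

-1086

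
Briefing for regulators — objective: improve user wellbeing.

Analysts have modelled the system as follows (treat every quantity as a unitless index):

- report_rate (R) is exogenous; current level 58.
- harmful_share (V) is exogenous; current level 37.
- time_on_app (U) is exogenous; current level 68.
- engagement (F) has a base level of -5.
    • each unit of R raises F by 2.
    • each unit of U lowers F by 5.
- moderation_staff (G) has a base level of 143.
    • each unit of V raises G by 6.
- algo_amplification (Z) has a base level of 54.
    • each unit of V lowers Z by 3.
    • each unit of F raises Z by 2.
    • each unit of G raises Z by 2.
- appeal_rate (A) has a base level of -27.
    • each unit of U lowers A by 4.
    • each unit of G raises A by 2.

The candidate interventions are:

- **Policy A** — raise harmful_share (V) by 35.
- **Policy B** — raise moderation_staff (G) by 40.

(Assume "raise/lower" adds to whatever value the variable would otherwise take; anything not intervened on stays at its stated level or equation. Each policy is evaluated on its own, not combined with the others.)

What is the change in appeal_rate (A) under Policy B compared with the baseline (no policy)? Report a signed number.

Baseline:
  V = 37
  U = 68
  G = 143 + 6·37 = 365
  A = -27 − 4·68 + 2·365 = 431
Policy B (G + 40):
  V = 37
  U = 68
  G = 143 + 6·37 (+40 from intervention) = 405
  A = -27 − 4·68 + 2·405 = 511
Change in A: 511 − 431 = 80

80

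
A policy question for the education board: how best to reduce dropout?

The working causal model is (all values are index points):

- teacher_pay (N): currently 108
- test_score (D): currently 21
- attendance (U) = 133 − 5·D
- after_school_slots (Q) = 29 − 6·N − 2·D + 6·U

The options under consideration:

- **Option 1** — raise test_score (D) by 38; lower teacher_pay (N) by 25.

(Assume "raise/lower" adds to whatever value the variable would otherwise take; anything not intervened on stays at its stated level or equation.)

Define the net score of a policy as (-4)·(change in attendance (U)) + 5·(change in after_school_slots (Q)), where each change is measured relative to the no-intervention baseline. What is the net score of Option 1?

-4570

Baseline:
  N = 108
  D = 21
  U = 133 − 5·21 = 28
  Q = 29 − 6·108 − 2·21 + 6·28 = -493
Option 1 (D + 38, N − 25):
  N = 108 − 25 = 83
  D = 21 + 38 = 59
  U = 133 − 5·59 = -162
  Q = 29 − 6·83 − 2·59 + 6·(-162) = -1559
ΔU = -162 − 28 = -190; ΔQ = -1559 − (-493) = -1066
Score = (-4)·(-190) + 5·(-1066) = -4570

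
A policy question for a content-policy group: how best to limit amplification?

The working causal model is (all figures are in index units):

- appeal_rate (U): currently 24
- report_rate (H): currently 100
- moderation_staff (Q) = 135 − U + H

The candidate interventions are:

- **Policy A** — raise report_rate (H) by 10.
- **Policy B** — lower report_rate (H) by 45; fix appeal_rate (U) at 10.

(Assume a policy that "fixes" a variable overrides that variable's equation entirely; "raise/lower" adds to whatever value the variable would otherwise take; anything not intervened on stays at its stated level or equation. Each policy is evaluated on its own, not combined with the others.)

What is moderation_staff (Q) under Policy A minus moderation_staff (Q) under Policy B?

Policy A (H + 10):
  U = 24
  H = 100 + 10 = 110
  Q = 135 − 24 + 110 = 221
Policy B (H − 45, U := 10):
  U = 10
  H = 100 − 45 = 55
  Q = 135 − 10 + 55 = 180
Q: 221 − 180 = 41

41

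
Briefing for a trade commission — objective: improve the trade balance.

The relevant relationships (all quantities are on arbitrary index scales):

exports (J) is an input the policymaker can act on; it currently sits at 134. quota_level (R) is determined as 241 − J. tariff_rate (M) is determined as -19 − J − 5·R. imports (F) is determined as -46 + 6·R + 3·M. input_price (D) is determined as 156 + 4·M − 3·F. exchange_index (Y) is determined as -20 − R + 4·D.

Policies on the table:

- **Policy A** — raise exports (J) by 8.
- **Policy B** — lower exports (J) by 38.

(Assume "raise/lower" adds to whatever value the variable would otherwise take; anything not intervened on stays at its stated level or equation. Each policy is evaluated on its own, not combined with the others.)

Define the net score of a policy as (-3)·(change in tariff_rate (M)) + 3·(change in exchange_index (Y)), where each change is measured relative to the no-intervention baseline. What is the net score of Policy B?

Baseline:
  J = 134
  R = 241 − 134 = 107
  M = -19 − 134 − 5·107 = -688
  F = -46 + 6·107 + 3·(-688) = -1468
  D = 156 + 4·(-688) − 3·(-1468) = 1808
  Y = -20 − 107 + 4·1808 = 7105
Policy B (J − 38):
  J = 134 − 38 = 96
  R = 241 − 96 = 145
  M = -19 − 96 − 5·145 = -840
  F = -46 + 6·145 + 3·(-840) = -1696
  D = 156 + 4·(-840) − 3·(-1696) = 1884
  Y = -20 − 145 + 4·1884 = 7371
ΔM = -840 − (-688) = -152; ΔY = 7371 − 7105 = 266
Score = (-3)·(-152) + 3·266 = 1254

1254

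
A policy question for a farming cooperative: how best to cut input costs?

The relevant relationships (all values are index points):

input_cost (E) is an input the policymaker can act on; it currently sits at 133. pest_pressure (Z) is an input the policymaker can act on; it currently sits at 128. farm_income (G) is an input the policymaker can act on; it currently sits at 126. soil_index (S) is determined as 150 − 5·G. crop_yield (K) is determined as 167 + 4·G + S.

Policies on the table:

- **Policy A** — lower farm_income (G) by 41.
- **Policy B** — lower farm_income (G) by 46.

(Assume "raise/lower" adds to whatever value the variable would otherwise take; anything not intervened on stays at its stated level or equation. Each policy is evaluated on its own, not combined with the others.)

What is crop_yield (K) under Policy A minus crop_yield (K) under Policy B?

Policy A (G − 41):
  G = 126 − 41 = 85
  S = 150 − 5·85 = -275
  K = 167 + 4·85 + (-275) = 232
Policy B (G − 46):
  G = 126 − 46 = 80
  S = 150 − 5·80 = -250
  K = 167 + 4·80 + (-250) = 237
K: 232 − 237 = -5

-5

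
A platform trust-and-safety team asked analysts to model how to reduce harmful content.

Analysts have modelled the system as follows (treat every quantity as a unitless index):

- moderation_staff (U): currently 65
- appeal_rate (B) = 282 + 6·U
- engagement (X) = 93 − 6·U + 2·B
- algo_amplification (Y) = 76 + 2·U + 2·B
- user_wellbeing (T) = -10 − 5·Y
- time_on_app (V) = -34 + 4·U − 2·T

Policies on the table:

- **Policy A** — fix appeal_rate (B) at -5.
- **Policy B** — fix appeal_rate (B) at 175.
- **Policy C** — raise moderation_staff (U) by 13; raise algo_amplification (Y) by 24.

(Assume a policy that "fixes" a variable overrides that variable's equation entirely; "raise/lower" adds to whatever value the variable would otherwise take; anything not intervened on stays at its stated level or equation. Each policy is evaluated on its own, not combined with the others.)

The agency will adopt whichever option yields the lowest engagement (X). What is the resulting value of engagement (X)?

Policy A (B := -5):
  U = 65
  B = -5
  X = 93 − 6·65 + 2·(-5) = -307
Policy B (B := 175):
  U = 65
  B = 175
  X = 93 − 6·65 + 2·175 = 53
Policy C (U + 13, Y + 24):
  U = 65 + 13 = 78
  B = 282 + 6·78 = 750
  X = 93 − 6·78 + 2·750 = 1125
Comparing — Policy A: X=-307, Policy B: X=53, Policy C: X=1125. Lowest is -307 (Policy A).

-307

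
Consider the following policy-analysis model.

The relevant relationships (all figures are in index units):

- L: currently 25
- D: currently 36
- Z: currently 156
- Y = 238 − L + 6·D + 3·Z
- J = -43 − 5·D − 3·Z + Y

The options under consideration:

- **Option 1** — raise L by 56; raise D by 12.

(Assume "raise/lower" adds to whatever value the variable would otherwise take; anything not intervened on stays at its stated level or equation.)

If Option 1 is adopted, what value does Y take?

913

Option 1 (L + 56, D + 12):
  L = 25 + 56 = 81
  D = 36 + 12 = 48
  Z = 156
  Y = 238 − 81 + 6·48 + 3·156 = 913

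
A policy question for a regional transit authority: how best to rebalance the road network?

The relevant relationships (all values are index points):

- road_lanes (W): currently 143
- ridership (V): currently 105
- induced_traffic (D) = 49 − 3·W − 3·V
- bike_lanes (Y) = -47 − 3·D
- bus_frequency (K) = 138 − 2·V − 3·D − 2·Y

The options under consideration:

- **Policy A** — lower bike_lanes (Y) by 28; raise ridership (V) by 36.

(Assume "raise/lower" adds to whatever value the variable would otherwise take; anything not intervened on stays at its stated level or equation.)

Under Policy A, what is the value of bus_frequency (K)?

Policy A (Y − 28, V + 36):
  W = 143
  V = 105 + 36 = 141
  D = 49 − 3·143 − 3·141 = -803
  Y = -47 − 3·(-803) (−28 from intervention) = 2334
  K = 138 − 2·141 − 3·(-803) − 2·2334 = -2403

-2403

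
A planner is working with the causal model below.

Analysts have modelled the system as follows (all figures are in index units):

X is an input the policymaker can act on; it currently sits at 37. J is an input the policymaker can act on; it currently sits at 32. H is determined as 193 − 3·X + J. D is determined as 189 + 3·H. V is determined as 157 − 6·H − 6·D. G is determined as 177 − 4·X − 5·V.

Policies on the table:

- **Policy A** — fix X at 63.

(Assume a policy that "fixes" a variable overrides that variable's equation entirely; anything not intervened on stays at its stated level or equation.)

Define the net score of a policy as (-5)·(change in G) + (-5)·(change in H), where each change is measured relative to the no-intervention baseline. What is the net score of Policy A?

Baseline:
  X = 37
  J = 32
  H = 193 − 3·37 + 32 = 114
  D = 189 + 3·114 = 531
  V = 157 − 6·114 − 6·531 = -3713
  G = 177 − 4·37 − 5·(-3713) = 18594
Policy A (X := 63):
  X = 63
  J = 32
  H = 193 − 3·63 + 32 = 36
  D = 189 + 3·36 = 297
  V = 157 − 6·36 − 6·297 = -1841
  G = 177 − 4·63 − 5·(-1841) = 9130
ΔG = 9130 − 18594 = -9464; ΔH = 36 − 114 = -78
Score = (-5)·(-9464) + (-5)·(-78) = 47710

47710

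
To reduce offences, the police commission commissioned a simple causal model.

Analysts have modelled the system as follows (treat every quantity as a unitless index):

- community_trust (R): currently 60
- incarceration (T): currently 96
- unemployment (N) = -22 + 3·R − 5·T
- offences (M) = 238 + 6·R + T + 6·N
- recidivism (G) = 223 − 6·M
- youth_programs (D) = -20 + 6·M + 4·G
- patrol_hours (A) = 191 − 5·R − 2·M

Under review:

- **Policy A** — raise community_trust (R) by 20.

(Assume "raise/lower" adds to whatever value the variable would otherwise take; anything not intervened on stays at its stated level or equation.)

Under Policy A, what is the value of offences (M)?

-758

Policy A (R + 20):
  R = 60 + 20 = 80
  T = 96
  N = -22 + 3·80 − 5·96 = -262
  M = 238 + 6·80 + 96 + 6·(-262) = -758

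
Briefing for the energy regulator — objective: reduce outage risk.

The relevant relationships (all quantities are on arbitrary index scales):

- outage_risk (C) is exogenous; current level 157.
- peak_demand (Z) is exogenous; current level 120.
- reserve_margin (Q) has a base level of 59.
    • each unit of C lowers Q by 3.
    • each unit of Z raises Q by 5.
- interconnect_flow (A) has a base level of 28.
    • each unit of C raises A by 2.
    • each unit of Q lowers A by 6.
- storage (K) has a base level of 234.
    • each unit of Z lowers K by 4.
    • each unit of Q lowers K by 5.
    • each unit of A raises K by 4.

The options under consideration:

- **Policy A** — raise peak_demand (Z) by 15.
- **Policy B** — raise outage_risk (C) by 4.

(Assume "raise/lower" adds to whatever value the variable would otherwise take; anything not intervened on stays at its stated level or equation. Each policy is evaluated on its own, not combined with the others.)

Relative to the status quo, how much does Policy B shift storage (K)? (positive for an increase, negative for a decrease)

Baseline:
  C = 157
  Z = 120
  Q = 59 − 3·157 + 5·120 = 188
  A = 28 + 2·157 − 6·188 = -786
  K = 234 − 4·120 − 5·188 + 4·(-786) = -4330
Policy B (C + 4):
  C = 157 + 4 = 161
  Z = 120
  Q = 59 − 3·161 + 5·120 = 176
  A = 28 + 2·161 − 6·176 = -706
  K = 234 − 4·120 − 5·176 + 4·(-706) = -3950
Change in K: -3950 − (-4330) = 380

380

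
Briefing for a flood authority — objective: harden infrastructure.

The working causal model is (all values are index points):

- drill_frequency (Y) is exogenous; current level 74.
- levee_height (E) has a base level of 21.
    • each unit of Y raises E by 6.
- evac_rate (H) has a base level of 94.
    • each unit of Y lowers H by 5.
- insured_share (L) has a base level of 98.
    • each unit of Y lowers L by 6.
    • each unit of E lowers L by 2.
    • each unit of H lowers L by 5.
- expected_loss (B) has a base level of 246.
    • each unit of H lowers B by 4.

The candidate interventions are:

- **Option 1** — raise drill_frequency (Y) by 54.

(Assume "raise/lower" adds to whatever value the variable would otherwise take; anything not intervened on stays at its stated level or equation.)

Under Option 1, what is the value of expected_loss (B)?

2430

Option 1 (Y + 54):
  Y = 74 + 54 = 128
  H = 94 − 5·128 = -546
  B = 246 − 4·(-546) = 2430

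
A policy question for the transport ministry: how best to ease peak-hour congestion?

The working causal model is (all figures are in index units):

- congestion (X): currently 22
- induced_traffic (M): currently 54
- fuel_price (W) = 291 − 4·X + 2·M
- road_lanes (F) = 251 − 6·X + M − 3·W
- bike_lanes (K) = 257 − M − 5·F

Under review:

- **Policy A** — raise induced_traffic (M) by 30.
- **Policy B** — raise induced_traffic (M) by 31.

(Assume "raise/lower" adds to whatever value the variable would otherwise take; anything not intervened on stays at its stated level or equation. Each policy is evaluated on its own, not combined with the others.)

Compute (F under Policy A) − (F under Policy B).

5

Policy A (M + 30):
  X = 22
  M = 54 + 30 = 84
  W = 291 − 4·22 + 2·84 = 371
  F = 251 − 6·22 + 84 − 3·371 = -910
Policy B (M + 31):
  X = 22
  M = 54 + 31 = 85
  W = 291 − 4·22 + 2·85 = 373
  F = 251 − 6·22 + 85 − 3·373 = -915
F: -910 − (-915) = 5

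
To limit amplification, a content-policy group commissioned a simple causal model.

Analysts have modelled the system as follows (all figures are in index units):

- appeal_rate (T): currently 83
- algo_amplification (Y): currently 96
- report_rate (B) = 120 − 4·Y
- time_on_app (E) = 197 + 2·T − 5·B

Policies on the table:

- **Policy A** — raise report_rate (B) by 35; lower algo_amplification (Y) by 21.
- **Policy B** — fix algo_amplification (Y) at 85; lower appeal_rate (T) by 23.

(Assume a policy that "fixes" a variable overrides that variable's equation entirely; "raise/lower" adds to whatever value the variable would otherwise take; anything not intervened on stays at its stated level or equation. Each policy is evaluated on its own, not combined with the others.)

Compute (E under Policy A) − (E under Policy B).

Policy A (B + 35, Y − 21):
  T = 83
  Y = 96 − 21 = 75
  B = 120 − 4·75 (+35 from intervention) = -145
  E = 197 + 2·83 − 5·(-145) = 1088
Policy B (Y := 85, T − 23):
  T = 83 − 23 = 60
  Y = 85
  B = 120 − 4·85 = -220
  E = 197 + 2·60 − 5·(-220) = 1417
E: 1088 − 1417 = -329

-329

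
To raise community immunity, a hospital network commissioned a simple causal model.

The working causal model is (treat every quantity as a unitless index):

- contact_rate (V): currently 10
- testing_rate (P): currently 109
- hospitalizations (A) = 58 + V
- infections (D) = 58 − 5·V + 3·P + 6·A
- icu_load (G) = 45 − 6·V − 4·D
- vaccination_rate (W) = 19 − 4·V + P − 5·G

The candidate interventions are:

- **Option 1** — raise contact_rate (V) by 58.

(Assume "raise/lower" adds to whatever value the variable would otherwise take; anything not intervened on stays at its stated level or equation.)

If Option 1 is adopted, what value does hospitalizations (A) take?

Option 1 (V + 58):
  V = 10 + 58 = 68
  A = 58 + 68 = 126

126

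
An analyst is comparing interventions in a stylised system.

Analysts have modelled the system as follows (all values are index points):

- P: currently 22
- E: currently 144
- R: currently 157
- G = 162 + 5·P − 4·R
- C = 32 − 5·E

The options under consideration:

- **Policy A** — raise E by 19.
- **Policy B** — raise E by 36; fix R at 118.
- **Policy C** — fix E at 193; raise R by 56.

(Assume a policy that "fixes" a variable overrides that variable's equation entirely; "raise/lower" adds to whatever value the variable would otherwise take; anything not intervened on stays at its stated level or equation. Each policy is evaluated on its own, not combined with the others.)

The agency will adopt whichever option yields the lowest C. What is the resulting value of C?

-933

Policy A (E + 19):
  E = 144 + 19 = 163
  C = 32 − 5·163 = -783
Policy B (E + 36, R := 118):
  E = 144 + 36 = 180
  C = 32 − 5·180 = -868
Policy C (E := 193, R + 56):
  E = 193
  C = 32 − 5·193 = -933
Comparing — Policy A: C=-783, Policy B: C=-868, Policy C: C=-933. Lowest is -933 (Policy C).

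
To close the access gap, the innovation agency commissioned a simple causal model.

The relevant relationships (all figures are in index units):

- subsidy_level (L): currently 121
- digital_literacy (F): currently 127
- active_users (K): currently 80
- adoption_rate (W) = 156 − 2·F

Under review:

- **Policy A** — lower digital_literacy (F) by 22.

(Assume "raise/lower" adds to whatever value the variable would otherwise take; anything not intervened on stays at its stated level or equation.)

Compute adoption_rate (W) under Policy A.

-54

Policy A (F − 22):
  F = 127 − 22 = 105
  W = 156 − 2·105 = -54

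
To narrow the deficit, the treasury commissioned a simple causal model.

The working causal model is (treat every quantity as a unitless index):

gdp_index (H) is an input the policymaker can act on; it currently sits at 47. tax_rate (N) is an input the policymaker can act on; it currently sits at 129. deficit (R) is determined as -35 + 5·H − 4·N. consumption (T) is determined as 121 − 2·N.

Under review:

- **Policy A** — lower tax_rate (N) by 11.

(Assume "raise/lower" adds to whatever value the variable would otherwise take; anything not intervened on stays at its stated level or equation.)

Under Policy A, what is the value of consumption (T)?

-115

Policy A (N − 11):
  N = 129 − 11 = 118
  T = 121 − 2·118 = -115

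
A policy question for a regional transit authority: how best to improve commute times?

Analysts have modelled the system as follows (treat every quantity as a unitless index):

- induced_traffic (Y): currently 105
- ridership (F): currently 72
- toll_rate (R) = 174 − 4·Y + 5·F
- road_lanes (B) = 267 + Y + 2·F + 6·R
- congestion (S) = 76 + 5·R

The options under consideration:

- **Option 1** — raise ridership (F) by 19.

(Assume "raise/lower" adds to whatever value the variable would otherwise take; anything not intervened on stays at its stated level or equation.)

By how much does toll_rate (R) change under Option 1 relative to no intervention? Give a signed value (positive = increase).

95

Baseline:
  Y = 105
  F = 72
  R = 174 − 4·105 + 5·72 = 114
Option 1 (F + 19):
  Y = 105
  F = 72 + 19 = 91
  R = 174 − 4·105 + 5·91 = 209
Change in R: 209 − 114 = 95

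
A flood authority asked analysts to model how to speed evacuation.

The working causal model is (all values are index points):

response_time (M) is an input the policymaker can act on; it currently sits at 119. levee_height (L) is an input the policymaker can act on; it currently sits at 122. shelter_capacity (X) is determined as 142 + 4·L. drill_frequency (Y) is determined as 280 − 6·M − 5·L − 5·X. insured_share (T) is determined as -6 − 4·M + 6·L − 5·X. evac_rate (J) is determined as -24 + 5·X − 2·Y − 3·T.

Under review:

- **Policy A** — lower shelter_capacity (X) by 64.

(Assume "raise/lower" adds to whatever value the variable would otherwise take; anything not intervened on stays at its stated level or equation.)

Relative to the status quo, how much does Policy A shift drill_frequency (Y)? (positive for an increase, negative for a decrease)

Baseline:
  M = 119
  L = 122
  X = 142 + 4·122 = 630
  Y = 280 − 6·119 − 5·122 − 5·630 = -4194
Policy A (X − 64):
  M = 119
  L = 122
  X = 142 + 4·122 (−64 from intervention) = 566
  Y = 280 − 6·119 − 5·122 − 5·566 = -3874
Change in Y: -3874 − (-4194) = 320

320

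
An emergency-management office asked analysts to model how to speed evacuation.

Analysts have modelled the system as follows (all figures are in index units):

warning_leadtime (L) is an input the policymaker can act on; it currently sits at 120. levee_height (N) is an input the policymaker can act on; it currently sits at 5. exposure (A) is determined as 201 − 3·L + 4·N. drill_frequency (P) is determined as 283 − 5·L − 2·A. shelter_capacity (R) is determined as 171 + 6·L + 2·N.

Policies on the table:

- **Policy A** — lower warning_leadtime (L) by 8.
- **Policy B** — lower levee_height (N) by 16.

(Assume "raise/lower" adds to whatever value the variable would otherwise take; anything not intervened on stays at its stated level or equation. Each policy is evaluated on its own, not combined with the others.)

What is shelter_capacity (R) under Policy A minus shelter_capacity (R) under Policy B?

-16

Policy A (L − 8):
  L = 120 − 8 = 112
  N = 5
  R = 171 + 6·112 + 2·5 = 853
Policy B (N − 16):
  L = 120
  N = 5 − 16 = -11
  R = 171 + 6·120 + 2·(-11) = 869
R: 853 − 869 = -16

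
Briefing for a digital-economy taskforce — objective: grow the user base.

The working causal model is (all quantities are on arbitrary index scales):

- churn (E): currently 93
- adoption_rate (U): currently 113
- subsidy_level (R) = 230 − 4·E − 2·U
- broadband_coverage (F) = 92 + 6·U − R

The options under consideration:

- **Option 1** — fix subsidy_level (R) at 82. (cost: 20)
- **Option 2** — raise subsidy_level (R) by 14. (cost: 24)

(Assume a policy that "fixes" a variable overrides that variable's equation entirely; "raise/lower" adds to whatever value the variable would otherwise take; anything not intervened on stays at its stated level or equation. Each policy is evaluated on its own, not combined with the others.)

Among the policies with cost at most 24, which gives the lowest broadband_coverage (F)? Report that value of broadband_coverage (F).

688

Option 1 (R := 82):
  E = 93
  U = 113
  R = 82
  F = 92 + 6·113 − 82 = 688
Option 2 (R + 14):
  E = 93
  U = 113
  R = 230 − 4·93 − 2·113 (+14 from intervention) = -354
  F = 92 + 6·113 − (-354) = 1124
Comparing — Option 1: F=688, Option 2: F=1124. Lowest is 688 (Option 1).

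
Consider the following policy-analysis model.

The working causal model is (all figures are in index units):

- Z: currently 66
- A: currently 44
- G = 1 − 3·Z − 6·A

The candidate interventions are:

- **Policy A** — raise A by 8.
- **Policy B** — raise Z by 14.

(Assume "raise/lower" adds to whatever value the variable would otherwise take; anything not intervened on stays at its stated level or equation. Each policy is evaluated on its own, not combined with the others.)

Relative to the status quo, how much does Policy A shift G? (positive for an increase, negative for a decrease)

Baseline:
  Z = 66
  A = 44
  G = 1 − 3·66 − 6·44 = -461
Policy A (A + 8):
  Z = 66
  A = 44 + 8 = 52
  G = 1 − 3·66 − 6·52 = -509
Change in G: -509 − (-461) = -48

-48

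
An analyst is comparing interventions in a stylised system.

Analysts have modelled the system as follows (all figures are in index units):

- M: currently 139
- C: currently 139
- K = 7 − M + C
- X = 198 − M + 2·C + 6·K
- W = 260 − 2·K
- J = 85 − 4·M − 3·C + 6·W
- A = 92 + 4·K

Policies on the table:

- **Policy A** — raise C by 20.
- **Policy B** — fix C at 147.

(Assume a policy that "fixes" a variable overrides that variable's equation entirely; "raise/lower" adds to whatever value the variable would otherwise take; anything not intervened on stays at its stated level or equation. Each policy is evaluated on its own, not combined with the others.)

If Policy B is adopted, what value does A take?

152

Policy B (C := 147):
  M = 139
  C = 147
  K = 7 − 139 + 147 = 15
  A = 92 + 4·15 = 152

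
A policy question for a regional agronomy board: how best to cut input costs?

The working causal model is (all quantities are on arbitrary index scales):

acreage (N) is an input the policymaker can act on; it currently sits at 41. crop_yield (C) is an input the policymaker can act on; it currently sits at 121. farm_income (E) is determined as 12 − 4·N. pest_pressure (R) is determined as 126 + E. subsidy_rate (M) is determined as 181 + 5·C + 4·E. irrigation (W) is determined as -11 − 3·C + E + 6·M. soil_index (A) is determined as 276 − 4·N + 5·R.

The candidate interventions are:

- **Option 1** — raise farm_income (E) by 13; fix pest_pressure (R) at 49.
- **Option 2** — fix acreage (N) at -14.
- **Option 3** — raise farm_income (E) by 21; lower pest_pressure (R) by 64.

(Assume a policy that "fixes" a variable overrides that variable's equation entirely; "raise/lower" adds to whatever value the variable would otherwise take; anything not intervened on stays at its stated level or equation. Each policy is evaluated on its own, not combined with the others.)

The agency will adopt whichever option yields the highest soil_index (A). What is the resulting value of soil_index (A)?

1302

Option 1 (E + 13, R := 49):
  N = 41
  E = 12 − 4·41 (+13 from intervention) = -139
  R = 49
  A = 276 − 4·41 + 5·49 = 357
Option 2 (N := -14):
  N = -14
  E = 12 − 4·(-14) = 68
  R = 126 + 68 = 194
  A = 276 − 4·(-14) + 5·194 = 1302
Option 3 (E + 21, R − 64):
  N = 41
  E = 12 − 4·41 (+21 from intervention) = -131
  R = 126 + (-131) (−64 from intervention) = -69
  A = 276 − 4·41 + 5·(-69) = -233
Comparing — Option 1: A=357, Option 2: A=1302, Option 3: A=-233. Highest is 1302 (Option 2).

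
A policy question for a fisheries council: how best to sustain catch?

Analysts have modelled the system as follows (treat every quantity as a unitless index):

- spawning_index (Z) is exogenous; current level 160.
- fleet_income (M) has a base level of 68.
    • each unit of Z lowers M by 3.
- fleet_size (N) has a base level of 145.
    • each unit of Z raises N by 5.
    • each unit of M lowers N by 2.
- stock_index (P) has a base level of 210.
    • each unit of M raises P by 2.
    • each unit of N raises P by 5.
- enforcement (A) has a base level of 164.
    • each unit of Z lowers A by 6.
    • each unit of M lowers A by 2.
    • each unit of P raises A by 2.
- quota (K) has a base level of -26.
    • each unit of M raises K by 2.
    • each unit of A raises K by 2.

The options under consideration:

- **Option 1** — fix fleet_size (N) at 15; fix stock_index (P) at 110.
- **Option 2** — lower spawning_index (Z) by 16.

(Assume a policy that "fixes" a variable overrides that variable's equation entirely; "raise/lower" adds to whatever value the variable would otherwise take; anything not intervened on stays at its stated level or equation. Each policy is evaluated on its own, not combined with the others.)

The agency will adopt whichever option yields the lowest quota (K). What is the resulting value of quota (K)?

Option 1 (N := 15, P := 110):
  Z = 160
  M = 68 − 3·160 = -412
  N = 15
  P = 110
  A = 164 − 6·160 − 2·(-412) + 2·110 = 248
  K = -26 + 2·(-412) + 2·248 = -354
Option 2 (Z − 16):
  Z = 160 − 16 = 144
  M = 68 − 3·144 = -364
  N = 145 + 5·144 − 2·(-364) = 1593
  P = 210 + 2·(-364) + 5·1593 = 7447
  A = 164 − 6·144 − 2·(-364) + 2·7447 = 14922
  K = -26 + 2·(-364) + 2·14922 = 29090
Comparing — Option 1: K=-354, Option 2: K=29090. Lowest is -354 (Option 1).

-354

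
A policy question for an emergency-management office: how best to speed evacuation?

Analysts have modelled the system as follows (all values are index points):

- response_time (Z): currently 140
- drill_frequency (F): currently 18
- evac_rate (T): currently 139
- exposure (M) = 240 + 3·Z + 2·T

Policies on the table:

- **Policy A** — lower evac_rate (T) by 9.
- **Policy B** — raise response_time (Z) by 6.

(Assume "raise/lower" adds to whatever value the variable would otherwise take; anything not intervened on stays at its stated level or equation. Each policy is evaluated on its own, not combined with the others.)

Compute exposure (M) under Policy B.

Policy B (Z + 6):
  Z = 140 + 6 = 146
  T = 139
  M = 240 + 3·146 + 2·139 = 956

956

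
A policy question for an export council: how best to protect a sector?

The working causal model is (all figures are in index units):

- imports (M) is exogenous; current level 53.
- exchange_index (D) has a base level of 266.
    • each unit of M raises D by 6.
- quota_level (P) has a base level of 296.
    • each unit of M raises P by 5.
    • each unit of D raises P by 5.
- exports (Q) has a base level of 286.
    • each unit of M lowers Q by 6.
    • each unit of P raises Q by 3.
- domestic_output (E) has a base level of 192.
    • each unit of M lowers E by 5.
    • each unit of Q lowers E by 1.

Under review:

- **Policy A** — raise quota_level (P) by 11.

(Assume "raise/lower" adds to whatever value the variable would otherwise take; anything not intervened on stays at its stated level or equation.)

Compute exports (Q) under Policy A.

10444

Policy A (P + 11):
  M = 53
  D = 266 + 6·53 = 584
  P = 296 + 5·53 + 5·584 (+11 from intervention) = 3492
  Q = 286 − 6·53 + 3·3492 = 10444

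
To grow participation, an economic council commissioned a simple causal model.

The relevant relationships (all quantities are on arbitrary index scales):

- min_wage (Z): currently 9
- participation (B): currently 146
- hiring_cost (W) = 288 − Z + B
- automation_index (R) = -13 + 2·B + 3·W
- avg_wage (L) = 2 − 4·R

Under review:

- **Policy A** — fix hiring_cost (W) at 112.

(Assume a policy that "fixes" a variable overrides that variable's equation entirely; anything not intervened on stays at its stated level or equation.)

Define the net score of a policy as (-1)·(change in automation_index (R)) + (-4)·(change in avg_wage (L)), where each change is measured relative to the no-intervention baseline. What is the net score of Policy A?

-14085

Baseline:
  Z = 9
  B = 146
  W = 288 − 9 + 146 = 425
  R = -13 + 2·146 + 3·425 = 1554
  L = 2 − 4·1554 = -6214
Policy A (W := 112):
  Z = 9
  B = 146
  W = 112
  R = -13 + 2·146 + 3·112 = 615
  L = 2 − 4·615 = -2458
ΔR = 615 − 1554 = -939; ΔL = -2458 − (-6214) = 3756
Score = (-1)·(-939) + (-4)·3756 = -14085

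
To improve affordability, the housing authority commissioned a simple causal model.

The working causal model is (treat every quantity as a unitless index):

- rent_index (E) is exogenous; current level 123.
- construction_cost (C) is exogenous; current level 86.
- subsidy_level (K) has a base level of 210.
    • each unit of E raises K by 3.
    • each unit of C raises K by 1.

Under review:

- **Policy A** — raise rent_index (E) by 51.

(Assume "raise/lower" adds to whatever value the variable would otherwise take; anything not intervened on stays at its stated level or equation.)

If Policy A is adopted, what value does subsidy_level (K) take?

818

Policy A (E + 51):
  E = 123 + 51 = 174
  C = 86
  K = 210 + 3·174 + 86 = 818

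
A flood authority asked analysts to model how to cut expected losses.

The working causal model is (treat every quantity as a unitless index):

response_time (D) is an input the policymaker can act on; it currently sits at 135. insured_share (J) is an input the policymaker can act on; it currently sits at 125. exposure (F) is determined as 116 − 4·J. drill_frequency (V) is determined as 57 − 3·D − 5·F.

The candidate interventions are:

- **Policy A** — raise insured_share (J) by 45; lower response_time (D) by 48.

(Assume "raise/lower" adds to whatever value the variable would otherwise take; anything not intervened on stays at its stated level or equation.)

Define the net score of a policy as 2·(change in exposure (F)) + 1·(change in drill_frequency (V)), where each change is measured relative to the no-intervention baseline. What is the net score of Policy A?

684

Baseline:
  D = 135
  J = 125
  F = 116 − 4·125 = -384
  V = 57 − 3·135 − 5·(-384) = 1572
Policy A (J + 45, D − 48):
  D = 135 − 48 = 87
  J = 125 + 45 = 170
  F = 116 − 4·170 = -564
  V = 57 − 3·87 − 5·(-564) = 2616
ΔF = -564 − (-384) = -180; ΔV = 2616 − 1572 = 1044
Score = 2·(-180) + 1·1044 = 684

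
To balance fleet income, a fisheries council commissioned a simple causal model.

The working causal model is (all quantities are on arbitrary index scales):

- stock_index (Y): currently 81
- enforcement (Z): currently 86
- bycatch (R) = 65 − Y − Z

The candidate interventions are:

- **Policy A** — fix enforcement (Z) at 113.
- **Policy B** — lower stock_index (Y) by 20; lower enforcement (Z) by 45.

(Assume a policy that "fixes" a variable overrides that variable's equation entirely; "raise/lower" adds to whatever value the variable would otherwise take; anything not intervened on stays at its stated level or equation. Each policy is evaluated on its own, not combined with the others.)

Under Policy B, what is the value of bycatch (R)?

Policy B (Y − 20, Z − 45):
  Y = 81 − 20 = 61
  Z = 86 − 45 = 41
  R = 65 − 61 − 41 = -37

-37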